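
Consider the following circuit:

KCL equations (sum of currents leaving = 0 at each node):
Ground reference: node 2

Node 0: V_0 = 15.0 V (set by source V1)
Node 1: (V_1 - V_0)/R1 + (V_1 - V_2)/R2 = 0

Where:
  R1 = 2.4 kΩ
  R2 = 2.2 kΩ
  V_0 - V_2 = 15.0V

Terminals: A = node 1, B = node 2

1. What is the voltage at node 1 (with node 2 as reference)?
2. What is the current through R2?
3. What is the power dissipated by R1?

Nodal analysis, taking node 2 as the 0 V reference.
Source V1 fixes V_0 = 15 V.
KCL at each unknown node (sum of currents leaving = 0; resistances in Ω):
  Node 1: (V_1 - 15)/2400 + (V_1 - 0)/2200 = 0
Collecting terms: 0.0008712 × V_1 = 0.00625  =>  V_1 = 7.174 V
Part 1:
  Read off the nodal solution: V_1 = 7.174 V
Part 2:
  I_R2 = (V_1 - V_2)/R2 = (7.174 - 0)/2200 = 0.003261 A
  Magnitude: I_R2 = 0.003261 A
Part 3:
  I_R1 = (V_0 - V_1)/R1 = (15 - 7.174)/2400 = 0.003261 A
  P_R1 = I_R1² × R1 = (0.003261)² × 2400 = 0.02552 W

Final answers:
1. V_1 = 7.174 V
2. I_R2 = 0.003261 A
3. P_R1 = 0.02552 W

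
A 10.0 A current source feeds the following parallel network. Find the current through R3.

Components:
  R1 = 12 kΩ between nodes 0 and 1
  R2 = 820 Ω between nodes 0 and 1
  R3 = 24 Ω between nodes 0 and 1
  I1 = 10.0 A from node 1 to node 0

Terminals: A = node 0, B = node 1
All resistors sit directly between nodes 0 and 1, so they are in parallel and share one voltage V; the full source current 10 A splits among them.
1/R_par = 1/12000 + 1/820 + 1/24 = 0.04297 S  =>  R_par = 23.27 Ω
V = I × R_par = 10 × 23.27 = 232.7 V
I_R3 = V/R3 = 232.7/24 = 9.697 A

Final answer: 9.697 A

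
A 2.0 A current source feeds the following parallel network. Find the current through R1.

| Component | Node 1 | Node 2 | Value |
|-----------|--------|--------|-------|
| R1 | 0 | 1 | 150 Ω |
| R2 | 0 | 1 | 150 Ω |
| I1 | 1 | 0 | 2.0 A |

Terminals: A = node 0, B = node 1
All resistors sit directly between nodes 0 and 1, so they are in parallel and share one voltage V; the full source current 2 A splits among them.
1/R_par = 1/150 + 1/150 = 0.01333 S  =>  R_par = 75 Ω
V = I × R_par = 2 × 75 = 150 V
I_R1 = V/R1 = 150/150 = 1 A

Final answer: 1 A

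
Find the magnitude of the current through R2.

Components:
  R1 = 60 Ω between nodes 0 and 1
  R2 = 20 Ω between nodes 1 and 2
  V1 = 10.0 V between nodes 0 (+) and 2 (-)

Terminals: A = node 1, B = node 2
Nodal analysis, taking node 2 as the 0 V reference.
Source V1 fixes V_0 = 10 V.
KCL at each unknown node (sum of currents leaving = 0; resistances in Ω):
  Node 1: (V_1 - 10)/60 + (V_1 - 0)/20 = 0
Collecting terms: 0.06667 × V_1 = 0.1667  =>  V_1 = 2.5 V
I_R2 = (V_1 - V_2)/R2 = (2.5 - 0)/20 = 0.125 A
|I_R2| = 0.125 A

Final answer: |I_R2| = 0.125 A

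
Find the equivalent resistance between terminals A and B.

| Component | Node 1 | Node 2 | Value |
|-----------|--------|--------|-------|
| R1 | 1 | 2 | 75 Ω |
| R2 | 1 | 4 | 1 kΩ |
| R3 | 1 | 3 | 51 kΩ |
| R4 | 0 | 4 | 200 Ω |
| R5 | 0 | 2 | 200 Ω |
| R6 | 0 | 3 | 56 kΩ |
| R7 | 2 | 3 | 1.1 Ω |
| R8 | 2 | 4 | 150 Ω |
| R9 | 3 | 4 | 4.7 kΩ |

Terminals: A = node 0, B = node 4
The network is not a plain series/parallel combination. Inject a 1 A test current into terminal A (node 0) and return it from terminal B (node 4); then R_eq = V_A / (1 A).
Nodal analysis, taking node 4 as the 0 V reference.
Current source I_test pushes 1 A into node 0 and draws it out of node 4.
KCL at each unknown node (sum of currents leaving = 0; resistances in Ω):
  Node 0: (V_0 - 0)/200 + (V_0 - V_2)/200 + (V_0 - V_3)/56000 - 1 = 0
  Node 1: (V_1 - V_2)/75 + (V_1 - 0)/1000 + (V_1 - V_3)/51000 = 0
  Node 2: (V_2 - V_0)/200 + (V_2 - V_1)/75 + (V_2 - V_3)/1.1 + (V_2 - 0)/150 = 0
  Node 3: (V_3 - V_0)/56000 + (V_3 - V_1)/51000 + (V_3 - V_2)/1.1 + (V_3 - 0)/4700 = 0
Collecting terms (coefficients in siemens):
  0.01002·V_0 - 0.005·V_2 - 0.00001786·V_3 = 1
  0.01435·V_1 - 0.01333·V_2 - 0.00001961·V_3 = 0
  0.9341·V_2 - 0.005·V_0 - 0.01333·V_1 - 0.9091·V_3 = 0
  0.9093·V_3 - 0.00001786·V_0 - 0.00001961·V_1 - 0.9091·V_2 = 0
Solving these 4 simultaneous equations (Gaussian elimination) gives:
  V_0 = 124.1 V, V_1 = 45.18 V, V_2 = 48.56 V, V_3 = 48.55 V
R_eq = V_0 / 1 A = 124.1 Ω

Final answer: 124.1 Ω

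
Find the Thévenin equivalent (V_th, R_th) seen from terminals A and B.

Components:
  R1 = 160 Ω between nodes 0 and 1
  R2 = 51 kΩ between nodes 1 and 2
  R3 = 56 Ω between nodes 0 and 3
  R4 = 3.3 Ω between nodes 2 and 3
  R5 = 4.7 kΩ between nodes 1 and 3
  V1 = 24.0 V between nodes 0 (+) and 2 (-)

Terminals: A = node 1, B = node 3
Step 1 — V_th is the open-circuit voltage V_A - V_B (nothing connected across the terminals).
Nodal analysis, taking node 2 as the 0 V reference.
Source V1 fixes V_0 = 24 V.
KCL at each unknown node (sum of currents leaving = 0; resistances in Ω):
  Node 1: (V_1 - 24)/160 + (V_1 - 0)/51000 + (V_1 - V_3)/4700 = 0
  Node 3: (V_3 - 24)/56 + (V_3 - 0)/3.3 + (V_3 - V_1)/4700 = 0
Collecting terms (coefficients in siemens):
  0.006482·V_1 - 0.0002128·V_3 = 0.15
  0.3211·V_3 - 0.0002128·V_1 = 0.4286
Determinant D = (0.006482)(0.3211) - (-0.0002128)(-0.0002128) = 0.002081
V_1 = [(0.15)(0.3211) - (-0.0002128)(0.4286)]/D = 23.18 V
V_3 = [(0.006482)(0.4286) - (0.15)(-0.0002128)]/D = 1.35 V
V_th = V_1 - V_3 = 23.18 - 1.35 = 21.83 V
Step 2 — R_th: zero the source — replace V1 by a short circuit (node 2 merges into node 0) — and find the resistance seen between A (node 1) and B (node 3).
Reduce the network between node 1 (A) and node 3 (B) by series/parallel combination:
  Rp1 = R1 ‖ R2 (parallel, both between nodes 0 and 1) = 1/(1/160 + 1/51000) = 159.5 Ω
  Rp2 = R3 ‖ R4 (parallel, both between nodes 0 and 3) = 1/(1/56 + 1/3.3) = 3.116 Ω
  Rs1 = Rp1 + Rp2 (series, joined only at node 0) = 159.5 + 3.116 = 162.6 Ω
  Rp3 = R5 ‖ Rs1 (parallel, both between nodes 1 and 3) = 1/(1/4700 + 1/162.6) = 157.2 Ω
R_th = 157.2 Ω

Final answer: V_th = 21.83 V, R_th = 157.2 Ω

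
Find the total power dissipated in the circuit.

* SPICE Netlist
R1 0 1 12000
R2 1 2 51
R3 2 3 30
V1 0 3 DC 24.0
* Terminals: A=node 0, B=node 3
Nodal analysis, taking node 3 as the 0 V reference.
Source V1 fixes V_0 = 24 V.
KCL at each unknown node (sum of currents leaving = 0; resistances in Ω):
  Node 1: (V_1 - 24)/12000 + (V_1 - V_2)/51 = 0
  Node 2: (V_2 - V_1)/51 + (V_2 - 0)/30 = 0
Collecting terms (coefficients in siemens):
  0.01969·V_1 - 0.01961·V_2 = 0.002
  0.05294·V_2 - 0.01961·V_1 = 0
Determinant D = (0.01969)(0.05294) - (-0.01961)(-0.01961) = 0.000658
V_1 = [(0.002)(0.05294) - (-0.01961)(0)]/D = 0.1609 V
V_2 = [(0.01969)(0) - (0.002)(-0.01961)]/D = 0.0596 V
Power in each resistor, P = (ΔV)²/R:
  P_R1 = (24 - 0.1609)²/12000 = 0.04736 W
  P_R2 = (0.1609 - 0.0596)²/51 = 0.0002013 W
  P_R3 = (0.0596 - 0)²/30 = 0.0001184 W
P_total = P_R1 + P_R2 + P_R3 = 0.04768 W

Final answer: 0.04768 W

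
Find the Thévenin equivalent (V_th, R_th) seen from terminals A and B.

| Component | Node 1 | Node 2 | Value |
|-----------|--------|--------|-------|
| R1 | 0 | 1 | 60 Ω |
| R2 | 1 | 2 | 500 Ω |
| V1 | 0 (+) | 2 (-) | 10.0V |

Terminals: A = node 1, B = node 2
Step 1 — V_th is the open-circuit voltage V_A - V_B (nothing connected across the terminals).
Nodal analysis, taking node 2 as the 0 V reference.
Source V1 fixes V_0 = 10 V.
KCL at each unknown node (sum of currents leaving = 0; resistances in Ω):
  Node 1: (V_1 - 10)/60 + (V_1 - 0)/500 = 0
Collecting terms: 0.01867 × V_1 = 0.1667  =>  V_1 = 8.929 V
V_th = V_1 - V_2 = 8.929 - 0 = 8.929 V
Step 2 — R_th: zero the source — replace V1 by a short circuit (node 2 merges into node 0) — and find the resistance seen between A (node 1) and B (node 0).
Reduce the network between node 1 (A) and node 0 (B) by series/parallel combination:
  Rp1 = R1 ‖ R2 (parallel, both between nodes 0 and 1) = 1/(1/60 + 1/500) = 53.57 Ω
R_th = 53.57 Ω

Final answer: V_th = 8.929 V, R_th = 53.57 Ω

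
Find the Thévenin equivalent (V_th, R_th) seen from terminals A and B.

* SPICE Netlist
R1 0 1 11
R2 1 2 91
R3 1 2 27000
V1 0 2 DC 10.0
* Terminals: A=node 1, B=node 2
Step 1 — V_th is the open-circuit voltage V_A - V_B (nothing connected across the terminals).
Nodal analysis, taking node 2 as the 0 V reference.
Source V1 fixes V_0 = 10 V.
KCL at each unknown node (sum of currents leaving = 0; resistances in Ω):
  Node 1: (V_1 - 10)/11 + (V_1 - 0)/91 + (V_1 - 0)/27000 = 0
Collecting terms: 0.1019 × V_1 = 0.9091  =>  V_1 = 8.918 V
V_th = V_1 - V_2 = 8.918 - 0 = 8.918 V
Step 2 — R_th: zero the source — replace V1 by a short circuit (node 2 merges into node 0) — and find the resistance seen between A (node 1) and B (node 0).
Reduce the network between node 1 (A) and node 0 (B) by series/parallel combination:
  Rp1 = R1 ‖ R2 ‖ R3 (parallel, all between nodes 0 and 1) = 1/(1/11 + 1/91 + 1/27000) = 9.81 Ω
R_th = 9.81 Ω

Final answer: V_th = 8.918 V, R_th = 9.81 Ω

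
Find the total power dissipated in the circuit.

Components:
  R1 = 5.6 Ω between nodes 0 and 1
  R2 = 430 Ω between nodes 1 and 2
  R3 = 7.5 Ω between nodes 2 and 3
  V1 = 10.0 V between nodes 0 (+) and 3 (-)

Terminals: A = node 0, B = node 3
Nodal analysis, taking node 3 as the 0 V reference.
Source V1 fixes V_0 = 10 V.
KCL at each unknown node (sum of currents leaving = 0; resistances in Ω):
  Node 1: (V_1 - 10)/5.6 + (V_1 - V_2)/430 = 0
  Node 2: (V_2 - V_1)/430 + (V_2 - 0)/7.5 = 0
Collecting terms (coefficients in siemens):
  0.1809·V_1 - 0.002326·V_2 = 1.786
  0.1357·V_2 - 0.002326·V_1 = 0
Determinant D = (0.1809)(0.1357) - (-0.002326)(-0.002326) = 0.02453
V_1 = [(1.786)(0.1357) - (-0.002326)(0)]/D = 9.874 V
V_2 = [(0.1809)(0) - (1.786)(-0.002326)]/D = 0.1693 V
Power in each resistor, P = (ΔV)²/R:
  P_R1 = (10 - 9.874)²/5.6 = 0.002852 W
  P_R2 = (9.874 - 0.1693)²/430 = 0.219 W
  P_R3 = (0.1693 - 0)²/7.5 = 0.00382 W
P_total = P_R1 + P_R2 + P_R3 = 0.2257 W

Final answer: 0.2257 W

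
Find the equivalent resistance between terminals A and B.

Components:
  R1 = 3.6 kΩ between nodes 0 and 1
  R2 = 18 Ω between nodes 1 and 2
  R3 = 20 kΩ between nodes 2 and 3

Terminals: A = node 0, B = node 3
Reduce the network between node 0 (A) and node 3 (B) by series/parallel combination:
  Rs1 = R1 + R2 (series, joined only at node 1) = 3600 + 18 = 3618 Ω
  Rs2 = R3 + Rs1 (series, joined only at node 2) = 20000 + 3618 = 23620 Ω
R_eq = 23.62 kΩ

Final answer: 23.62 kΩ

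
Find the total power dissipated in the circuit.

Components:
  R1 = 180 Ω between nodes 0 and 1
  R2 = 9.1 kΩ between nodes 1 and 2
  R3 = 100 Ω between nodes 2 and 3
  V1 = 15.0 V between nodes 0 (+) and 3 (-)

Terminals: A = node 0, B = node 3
Nodal analysis, taking node 3 as the 0 V reference.
Source V1 fixes V_0 = 15 V.
KCL at each unknown node (sum of currents leaving = 0; resistances in Ω):
  Node 1: (V_1 - 15)/180 + (V_1 - V_2)/9100 = 0
  Node 2: (V_2 - V_1)/9100 + (V_2 - 0)/100 = 0
Collecting terms (coefficients in siemens):
  0.005665·V_1 - 0.0001099·V_2 = 0.08333
  0.01011·V_2 - 0.0001099·V_1 = 0
Determinant D = (0.005665)(0.01011) - (-0.0001099)(-0.0001099) = 0.00005726
V_1 = [(0.08333)(0.01011) - (-0.0001099)(0)]/D = 14.71 V
V_2 = [(0.005665)(0) - (0.08333)(-0.0001099)]/D = 0.1599 V
Power in each resistor, P = (ΔV)²/R:
  P_R1 = (15 - 14.71)²/180 = 0.0004603 W
  P_R2 = (14.71 - 0.1599)²/9100 = 0.02327 W
  P_R3 = (0.1599 - 0)²/100 = 0.0002557 W
P_total = P_R1 + P_R2 + P_R3 = 0.02399 W

Final answer: 0.02399 W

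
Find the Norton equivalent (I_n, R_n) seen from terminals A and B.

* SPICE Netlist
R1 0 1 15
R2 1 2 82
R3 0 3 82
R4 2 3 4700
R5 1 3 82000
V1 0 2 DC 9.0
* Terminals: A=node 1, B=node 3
Find the Thévenin equivalent first; then I_n = V_th/R_th and R_n = R_th.
Step 1 — V_th is the open-circuit voltage V_A - V_B (nothing connected across the terminals).
Nodal analysis, taking node 2 as the 0 V reference.
Source V1 fixes V_0 = 9 V.
KCL at each unknown node (sum of currents leaving = 0; resistances in Ω):
  Node 1: (V_1 - 9)/15 + (V_1 - 0)/82 + (V_1 - V_3)/82000 = 0
  Node 3: (V_3 - 9)/82 + (V_3 - 0)/4700 + (V_3 - V_1)/82000 = 0
Collecting terms (coefficients in siemens):
  0.07887·V_1 - 0.0000122·V_3 = 0.6
  0.01242·V_3 - 0.0000122·V_1 = 0.1098
Determinant D = (0.07887)(0.01242) - (-0.0000122)(-0.0000122) = 0.0009796
V_1 = [(0.6)(0.01242) - (-0.0000122)(0.1098)]/D = 7.608 V
V_3 = [(0.07887)(0.1098) - (0.6)(-0.0000122)]/D = 8.844 V
V_th = V_1 - V_3 = 7.608 - 8.844 = -1.236 V
Step 2 — R_th: zero the source — replace V1 by a short circuit (node 2 merges into node 0) — and find the resistance seen between A (node 1) and B (node 3).
Reduce the network between node 1 (A) and node 3 (B) by series/parallel combination:
  Rp1 = R1 ‖ R2 (parallel, both between nodes 0 and 1) = 1/(1/15 + 1/82) = 12.68 Ω
  Rp2 = R3 ‖ R4 (parallel, both between nodes 0 and 3) = 1/(1/82 + 1/4700) = 80.59 Ω
  Rs1 = Rp1 + Rp2 (series, joined only at node 0) = 12.68 + 80.59 = 93.27 Ω
  Rp3 = R5 ‖ Rs1 (parallel, both between nodes 1 and 3) = 1/(1/82000 + 1/93.27) = 93.17 Ω
R_th = 93.17 Ω
I_n = V_th/R_th = -1.236/93.17 = -0.01327 A, and R_n = R_th = 93.17 Ω

Final answer: I_n = -0.01327 A, R_n = 93.17 Ω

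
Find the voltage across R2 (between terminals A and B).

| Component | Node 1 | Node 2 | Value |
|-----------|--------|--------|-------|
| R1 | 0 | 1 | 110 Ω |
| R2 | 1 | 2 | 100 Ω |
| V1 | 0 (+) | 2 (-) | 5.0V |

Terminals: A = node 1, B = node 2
R1 and R2 are in series across V1 (node 0 → node 1 → node 2), and the output A–B is taken across R2, so this is a voltage divider.
Series current: I = V1/(R1 + R2) = 5/(110 + 100) = 5/210 = 0.02381 A
V_R2 = I × R2 = V1 × R2/(R1 + R2) = 5 × 100/210 = 2.381 V

Final answer: 2.381 V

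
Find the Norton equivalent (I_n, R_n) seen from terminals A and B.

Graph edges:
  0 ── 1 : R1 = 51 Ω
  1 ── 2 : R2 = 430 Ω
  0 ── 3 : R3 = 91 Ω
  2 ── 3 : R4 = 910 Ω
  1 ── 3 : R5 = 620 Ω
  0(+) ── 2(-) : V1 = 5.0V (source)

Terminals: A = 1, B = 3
Find the Thévenin equivalent first; then I_n = V_th/R_th and R_n = R_th.
Step 1 — V_th is the open-circuit voltage V_A - V_B (nothing connected across the terminals).
Nodal analysis, taking node 2 as the 0 V reference.
Source V1 fixes V_0 = 5 V.
KCL at each unknown node (sum of currents leaving = 0; resistances in Ω):
  Node 1: (V_1 - 5)/51 + (V_1 - 0)/430 + (V_1 - V_3)/620 = 0
  Node 3: (V_3 - 5)/91 + (V_3 - 0)/910 + (V_3 - V_1)/620 = 0
Collecting terms (coefficients in siemens):
  0.02355·V_1 - 0.001613·V_3 = 0.09804
  0.0137·V_3 - 0.001613·V_1 = 0.05495
Determinant D = (0.02355)(0.0137) - (-0.001613)(-0.001613) = 0.00032
V_1 = [(0.09804)(0.0137) - (-0.001613)(0.05495)]/D = 4.474 V
V_3 = [(0.02355)(0.05495) - (0.09804)(-0.001613)]/D = 4.537 V
V_th = V_1 - V_3 = 4.474 - 4.537 = -0.06264 V
Step 2 — R_th: zero the source — replace V1 by a short circuit (node 2 merges into node 0) — and find the resistance seen between A (node 1) and B (node 3).
Reduce the network between node 1 (A) and node 3 (B) by series/parallel combination:
  Rp1 = R1 ‖ R2 (parallel, both between nodes 0 and 1) = 1/(1/51 + 1/430) = 45.59 Ω
  Rp2 = R3 ‖ R4 (parallel, both between nodes 0 and 3) = 1/(1/91 + 1/910) = 82.73 Ω
  Rs1 = Rp1 + Rp2 (series, joined only at node 0) = 45.59 + 82.73 = 128.3 Ω
  Rp3 = R5 ‖ Rs1 (parallel, both between nodes 1 and 3) = 1/(1/620 + 1/128.3) = 106.3 Ω
R_th = 106.3 Ω
I_n = V_th/R_th = -0.06264/106.3 = -0.0005892 A, and R_n = R_th = 106.3 Ω

Final answer: I_n = -0.0005892 A, R_n = 106.3 Ω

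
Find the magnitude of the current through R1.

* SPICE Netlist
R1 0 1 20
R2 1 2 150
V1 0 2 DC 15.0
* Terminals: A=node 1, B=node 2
Nodal analysis, taking node 2 as the 0 V reference.
Source V1 fixes V_0 = 15 V.
KCL at each unknown node (sum of currents leaving = 0; resistances in Ω):
  Node 1: (V_1 - 15)/20 + (V_1 - 0)/150 = 0
Collecting terms: 0.05667 × V_1 = 0.75  =>  V_1 = 13.24 V
I_R1 = (V_0 - V_1)/R1 = (15 - 13.24)/20 = 0.08824 A
|I_R1| = 0.08824 A

Final answer: |I_R1| = 0.08824 A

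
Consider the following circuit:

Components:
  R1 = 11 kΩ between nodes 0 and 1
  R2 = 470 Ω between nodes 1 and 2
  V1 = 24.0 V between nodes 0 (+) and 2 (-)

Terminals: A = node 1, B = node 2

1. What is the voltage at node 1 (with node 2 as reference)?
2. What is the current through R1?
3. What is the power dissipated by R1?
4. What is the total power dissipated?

Nodal analysis, taking node 2 as the 0 V reference.
Source V1 fixes V_0 = 24 V.
KCL at each unknown node (sum of currents leaving = 0; resistances in Ω):
  Node 1: (V_1 - 24)/11000 + (V_1 - 0)/470 = 0
Collecting terms: 0.002219 × V_1 = 0.002182  =>  V_1 = 0.9834 V
Part 1:
  Read off the nodal solution: V_1 = 0.9834 V
Part 2:
  I_R1 = (V_0 - V_1)/R1 = (24 - 0.9834)/11000 = 0.002092 A
  Magnitude: I_R1 = 0.002092 A
Part 3:
  I_R1 = (V_0 - V_1)/R1 = (24 - 0.9834)/11000 = 0.002092 A
  P_R1 = I_R1² × R1 = (0.002092)² × 11000 = 0.04816 W
Part 4:
  Power in each resistor, P = (ΔV)²/R:
    P_R1 = (24 - 0.9834)²/11000 = 0.04816 W
    P_R2 = (0.9834 - 0)²/470 = 0.002058 W
  P_total = P_R1 + P_R2 = 0.05022 W

Final answers:
1. V_1 = 0.9834 V
2. I_R1 = 0.002092 A
3. P_R1 = 0.04816 W
4. P_total = 0.05022 W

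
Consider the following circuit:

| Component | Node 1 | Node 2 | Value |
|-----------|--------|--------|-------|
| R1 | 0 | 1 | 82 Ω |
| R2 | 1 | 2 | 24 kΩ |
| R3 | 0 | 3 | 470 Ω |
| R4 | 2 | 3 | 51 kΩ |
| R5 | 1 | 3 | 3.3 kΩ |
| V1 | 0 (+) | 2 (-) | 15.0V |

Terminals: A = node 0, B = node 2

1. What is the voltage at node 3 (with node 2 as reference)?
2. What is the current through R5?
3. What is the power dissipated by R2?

Nodal analysis, taking node 2 as the 0 V reference.
Source V1 fixes V_0 = 15 V.
KCL at each unknown node (sum of currents leaving = 0; resistances in Ω):
  Node 1: (V_1 - 15)/82 + (V_1 - 0)/24000 + (V_1 - V_3)/3300 = 0
  Node 3: (V_3 - 15)/470 + (V_3 - 0)/51000 + (V_3 - V_1)/3300 = 0
Collecting terms (coefficients in siemens):
  0.01254·V_1 - 0.000303·V_3 = 0.1829
  0.00245·V_3 - 0.000303·V_1 = 0.03191
Determinant D = (0.01254)(0.00245) - (-0.000303)(-0.000303) = 0.00003063
V_1 = [(0.1829)(0.00245) - (-0.000303)(0.03191)]/D = 14.95 V
V_3 = [(0.01254)(0.03191) - (0.1829)(-0.000303)]/D = 14.87 V
Part 1:
  Read off the nodal solution: V_3 = 14.87 V
Part 2:
  I_R5 = (V_1 - V_3)/R5 = (14.95 - 14.87)/3300 = 0.00002233 A
  Magnitude: I_R5 = 0.00002233 A
Part 3:
  I_R2 = (V_1 - V_2)/R2 = (14.95 - 0)/24000 = 0.0006228 A
  P_R2 = I_R2² × R2 = (0.0006228)² × 24000 = 0.009309 W

Final answers:
1. V_3 = 14.87 V
2. I_R5 = 2.233e-05 A
3. P_R2 = 0.009309 W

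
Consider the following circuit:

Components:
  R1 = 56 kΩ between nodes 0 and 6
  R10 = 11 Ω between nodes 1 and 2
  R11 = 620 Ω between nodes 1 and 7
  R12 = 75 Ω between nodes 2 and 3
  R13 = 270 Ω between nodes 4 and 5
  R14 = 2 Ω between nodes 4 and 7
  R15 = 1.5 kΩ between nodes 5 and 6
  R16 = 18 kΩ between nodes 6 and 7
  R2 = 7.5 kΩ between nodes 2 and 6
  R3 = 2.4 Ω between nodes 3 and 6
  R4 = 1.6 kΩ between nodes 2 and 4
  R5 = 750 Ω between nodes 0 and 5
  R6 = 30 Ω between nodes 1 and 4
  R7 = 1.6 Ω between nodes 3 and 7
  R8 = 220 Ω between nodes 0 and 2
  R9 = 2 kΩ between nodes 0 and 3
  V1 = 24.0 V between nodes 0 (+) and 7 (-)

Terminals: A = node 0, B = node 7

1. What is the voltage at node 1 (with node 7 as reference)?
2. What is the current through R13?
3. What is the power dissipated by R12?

Nodal analysis, taking node 7 as the 0 V reference.
Source V1 fixes V_0 = 24 V.
KCL at each unknown node (sum of currents leaving = 0; resistances in Ω):
  Node 1: (V_1 - V_4)/30 + (V_1 - V_2)/11 + (V_1 - 0)/620 = 0
  Node 2: (V_2 - V_6)/7500 + (V_2 - V_4)/1600 + (V_2 - 24)/220 + (V_2 - V_1)/11 + (V_2 - V_3)/75 = 0
  Node 3: (V_3 - V_6)/2.4 + (V_3 - 0)/1.6 + (V_3 - 24)/2000 + (V_3 - V_2)/75 = 0
  Node 4: (V_4 - V_2)/1600 + (V_4 - V_1)/30 + (V_4 - V_5)/270 + (V_4 - 0)/2 = 0
  Node 5: (V_5 - 24)/750 + (V_5 - V_4)/270 + (V_5 - V_6)/1500 = 0
  Node 6: (V_6 - 24)/56000 + (V_6 - V_2)/7500 + (V_6 - V_3)/2.4 + (V_6 - V_5)/1500 + (V_6 - 0)/18000 = 0
Collecting terms (coefficients in siemens):
  0.1259·V_1 - 0.09091·V_2 - 0.03333·V_4 = 0
  0.1095·V_2 - 0.09091·V_1 - 0.01333·V_3 - 0.000625·V_4 - 0.0001333·V_6 = 0.1091
  1.056·V_3 - 0.01333·V_2 - 0.4167·V_6 = 0.012
  0.5377·V_4 - 0.03333·V_1 - 0.000625·V_2 - 0.003704·V_5 = 0
  0.005704·V_5 - 0.003704·V_4 - 0.0006667·V_6 = 0.032
  0.4175·V_6 - 0.0001333·V_2 - 0.4167·V_3 - 0.0006667·V_5 = 0.0004286
Solving these 6 simultaneous equations (Gaussian elimination) gives:
  V_1 = 1.922 V, V_2 = 2.602 V, V_3 = 0.08015 V, V_4 = 0.1616 V
  V_5 = 5.726 V, V_6 = 0.09098 V
Part 1:
  Read off the nodal solution: V_1 = 1.922 V
Part 2:
  I_R13 = (V_4 - V_5)/R13 = (0.1616 - 5.726)/270 = -0.02061 A
  Magnitude: I_R13 = 0.02061 A
Part 3:
  I_R12 = (V_2 - V_3)/R12 = (2.602 - 0.08015)/75 = 0.03362 A
  P_R12 = I_R12² × R12 = (0.03362)² × 75 = 0.08478 W

Final answers:
1. V_1 = 1.922 V
2. I_R13 = 0.02061 A
3. P_R12 = 0.08478 W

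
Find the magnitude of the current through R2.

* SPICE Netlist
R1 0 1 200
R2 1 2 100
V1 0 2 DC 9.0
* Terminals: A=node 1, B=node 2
Nodal analysis, taking node 2 as the 0 V reference.
Source V1 fixes V_0 = 9 V.
KCL at each unknown node (sum of currents leaving = 0; resistances in Ω):
  Node 1: (V_1 - 9)/200 + (V_1 - 0)/100 = 0
Collecting terms: 0.015 × V_1 = 0.045  =>  V_1 = 3 V
I_R2 = (V_1 - V_2)/R2 = (3 - 0)/100 = 0.03 A
|I_R2| = 0.03 A

Final answer: |I_R2| = 0.03 A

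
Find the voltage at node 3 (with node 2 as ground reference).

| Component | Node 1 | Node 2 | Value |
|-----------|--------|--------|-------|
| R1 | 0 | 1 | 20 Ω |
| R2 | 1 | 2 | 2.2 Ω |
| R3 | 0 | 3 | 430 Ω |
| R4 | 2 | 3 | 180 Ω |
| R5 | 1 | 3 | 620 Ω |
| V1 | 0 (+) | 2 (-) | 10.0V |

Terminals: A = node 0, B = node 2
Nodal analysis, taking node 2 as the 0 V reference.
Source V1 fixes V_0 = 10 V.
KCL at each unknown node (sum of currents leaving = 0; resistances in Ω):
  Node 1: (V_1 - 10)/20 + (V_1 - 0)/2.2 + (V_1 - V_3)/620 = 0
  Node 3: (V_3 - 10)/430 + (V_3 - 0)/180 + (V_3 - V_1)/620 = 0
Collecting terms (coefficients in siemens):
  0.5062·V_1 - 0.001613·V_3 = 0.5
  0.009494·V_3 - 0.001613·V_1 = 0.02326
Determinant D = (0.5062)(0.009494) - (-0.001613)(-0.001613) = 0.004803
V_1 = [(0.5)(0.009494) - (-0.001613)(0.02326)]/D = 0.9962 V
V_3 = [(0.5062)(0.02326) - (0.5)(-0.001613)]/D = 2.619 V
The requested potential is V_3 = 2.619 V.

Final answer: V_3 = 2.619 V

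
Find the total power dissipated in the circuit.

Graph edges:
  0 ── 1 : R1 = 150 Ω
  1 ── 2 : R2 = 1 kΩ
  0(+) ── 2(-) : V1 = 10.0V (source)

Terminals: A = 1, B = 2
Nodal analysis, taking node 2 as the 0 V reference.
Source V1 fixes V_0 = 10 V.
KCL at each unknown node (sum of currents leaving = 0; resistances in Ω):
  Node 1: (V_1 - 10)/150 + (V_1 - 0)/1000 = 0
Collecting terms: 0.007667 × V_1 = 0.06667  =>  V_1 = 8.696 V
Power in each resistor, P = (ΔV)²/R:
  P_R1 = (10 - 8.696)²/150 = 0.01134 W
  P_R2 = (8.696 - 0)²/1000 = 0.07561 W
P_total = P_R1 + P_R2 = 0.08696 W

Final answer: 0.08696 W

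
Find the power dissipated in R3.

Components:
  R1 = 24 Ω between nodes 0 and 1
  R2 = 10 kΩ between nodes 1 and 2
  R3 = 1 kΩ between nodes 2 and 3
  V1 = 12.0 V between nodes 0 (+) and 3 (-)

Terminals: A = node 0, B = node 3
Nodal analysis, taking node 3 as the 0 V reference.
Source V1 fixes V_0 = 12 V.
KCL at each unknown node (sum of currents leaving = 0; resistances in Ω):
  Node 1: (V_1 - 12)/24 + (V_1 - V_2)/10000 = 0
  Node 2: (V_2 - V_1)/10000 + (V_2 - 0)/1000 = 0
Collecting terms (coefficients in siemens):
  0.04177·V_1 - 0.0001·V_2 = 0.5
  0.0011·V_2 - 0.0001·V_1 = 0
Determinant D = (0.04177)(0.0011) - (-0.0001)(-0.0001) = 0.00004593
V_1 = [(0.5)(0.0011) - (-0.0001)(0)]/D = 11.97 V
V_2 = [(0.04177)(0) - (0.5)(-0.0001)]/D = 1.089 V
I_R3 = (V_2 - V_3)/R3 = (1.089 - 0)/1000 = 0.001089 A
P_R3 = I_R3² × R3 = (0.001089)² × 1000 = 0.001185 W

Final answer: 0.001185 W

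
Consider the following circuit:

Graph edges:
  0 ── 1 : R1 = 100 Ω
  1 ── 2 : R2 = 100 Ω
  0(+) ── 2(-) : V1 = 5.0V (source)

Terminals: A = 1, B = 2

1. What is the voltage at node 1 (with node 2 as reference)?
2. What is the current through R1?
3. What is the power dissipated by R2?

Nodal analysis, taking node 2 as the 0 V reference.
Source V1 fixes V_0 = 5 V.
KCL at each unknown node (sum of currents leaving = 0; resistances in Ω):
  Node 1: (V_1 - 5)/100 + (V_1 - 0)/100 = 0
Collecting terms: 0.02 × V_1 = 0.05  =>  V_1 = 2.5 V
Part 1:
  Read off the nodal solution: V_1 = 2.5 V
Part 2:
  I_R1 = (V_0 - V_1)/R1 = (5 - 2.5)/100 = 0.025 A
  Magnitude: I_R1 = 0.025 A
Part 3:
  I_R2 = (V_1 - V_2)/R2 = (2.5 - 0)/100 = 0.025 A
  P_R2 = I_R2² × R2 = (0.025)² × 100 = 0.0625 W

Final answers:
1. V_1 = 2.5 V
2. I_R1 = 0.025 A
3. P_R2 = 0.0625 W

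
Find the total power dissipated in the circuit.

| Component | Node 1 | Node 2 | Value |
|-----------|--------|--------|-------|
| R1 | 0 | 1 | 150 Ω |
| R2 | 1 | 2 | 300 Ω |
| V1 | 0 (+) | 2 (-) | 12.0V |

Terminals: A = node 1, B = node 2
Nodal analysis, taking node 2 as the 0 V reference.
Source V1 fixes V_0 = 12 V.
KCL at each unknown node (sum of currents leaving = 0; resistances in Ω):
  Node 1: (V_1 - 12)/150 + (V_1 - 0)/300 = 0
Collecting terms: 0.01 × V_1 = 0.08  =>  V_1 = 8 V
Power in each resistor, P = (ΔV)²/R:
  P_R1 = (12 - 8)²/150 = 0.1067 W
  P_R2 = (8 - 0)²/300 = 0.2133 W
P_total = P_R1 + P_R2 = 0.32 W

Final answer: 0.32 W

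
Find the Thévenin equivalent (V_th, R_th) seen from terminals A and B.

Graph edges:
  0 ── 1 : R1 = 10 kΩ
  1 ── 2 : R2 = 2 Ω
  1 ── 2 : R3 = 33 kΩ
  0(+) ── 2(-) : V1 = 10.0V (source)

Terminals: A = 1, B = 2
Step 1 — V_th is the open-circuit voltage V_A - V_B (nothing connected across the terminals).
Nodal analysis, taking node 2 as the 0 V reference.
Source V1 fixes V_0 = 10 V.
KCL at each unknown node (sum of currents leaving = 0; resistances in Ω):
  Node 1: (V_1 - 10)/10000 + (V_1 - 0)/2 + (V_1 - 0)/33000 = 0
Collecting terms: 0.5001 × V_1 = 0.001  =>  V_1 = 0.001999 V
V_th = V_1 - V_2 = 0.001999 - 0 = 0.001999 V
Step 2 — R_th: zero the source — replace V1 by a short circuit (node 2 merges into node 0) — and find the resistance seen between A (node 1) and B (node 0).
Reduce the network between node 1 (A) and node 0 (B) by series/parallel combination:
  Rp1 = R1 ‖ R2 ‖ R3 (parallel, all between nodes 0 and 1) = 1/(1/10000 + 1/2 + 1/33000) = 1.999 Ω
R_th = 1.999 Ω

Final answer: V_th = 0.001999 V, R_th = 1.999 Ω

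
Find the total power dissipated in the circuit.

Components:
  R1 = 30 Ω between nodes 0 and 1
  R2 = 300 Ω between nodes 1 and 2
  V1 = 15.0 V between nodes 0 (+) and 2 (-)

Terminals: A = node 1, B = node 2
Nodal analysis, taking node 2 as the 0 V reference.
Source V1 fixes V_0 = 15 V.
KCL at each unknown node (sum of currents leaving = 0; resistances in Ω):
  Node 1: (V_1 - 15)/30 + (V_1 - 0)/300 = 0
Collecting terms: 0.03667 × V_1 = 0.5  =>  V_1 = 13.64 V
Power in each resistor, P = (ΔV)²/R:
  P_R1 = (15 - 13.64)²/30 = 0.06198 W
  P_R2 = (13.64 - 0)²/300 = 0.6198 W
P_total = P_R1 + P_R2 = 0.6818 W

Final answer: 0.6818 W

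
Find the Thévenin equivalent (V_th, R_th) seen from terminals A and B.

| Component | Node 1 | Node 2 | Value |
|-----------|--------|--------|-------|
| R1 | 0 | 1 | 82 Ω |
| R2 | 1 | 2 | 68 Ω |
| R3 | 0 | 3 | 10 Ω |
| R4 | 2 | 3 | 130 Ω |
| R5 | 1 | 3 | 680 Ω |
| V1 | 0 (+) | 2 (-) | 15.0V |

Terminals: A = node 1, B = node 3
Step 1 — V_th is the open-circuit voltage V_A - V_B (nothing connected across the terminals).
Nodal analysis, taking node 2 as the 0 V reference.
Source V1 fixes V_0 = 15 V.
KCL at each unknown node (sum of currents leaving = 0; resistances in Ω):
  Node 1: (V_1 - 15)/82 + (V_1 - 0)/68 + (V_1 - V_3)/680 = 0
  Node 3: (V_3 - 15)/10 + (V_3 - 0)/130 + (V_3 - V_1)/680 = 0
Collecting terms (coefficients in siemens):
  0.02837·V_1 - 0.001471·V_3 = 0.1829
  0.1092·V_3 - 0.001471·V_1 = 1.5
Determinant D = (0.02837)(0.1092) - (-0.001471)(-0.001471) = 0.003095
V_1 = [(0.1829)(0.1092) - (-0.001471)(1.5)]/D = 7.165 V
V_3 = [(0.02837)(1.5) - (0.1829)(-0.001471)]/D = 13.84 V
V_th = V_1 - V_3 = 7.165 - 13.84 = -6.673 V
Step 2 — R_th: zero the source — replace V1 by a short circuit (node 2 merges into node 0) — and find the resistance seen between A (node 1) and B (node 3).
Reduce the network between node 1 (A) and node 3 (B) by series/parallel combination:
  Rp1 = R1 ‖ R2 (parallel, both between nodes 0 and 1) = 1/(1/82 + 1/68) = 37.17 Ω
  Rp2 = R3 ‖ R4 (parallel, both between nodes 0 and 3) = 1/(1/10 + 1/130) = 9.286 Ω
  Rs1 = Rp1 + Rp2 (series, joined only at node 0) = 37.17 + 9.286 = 46.46 Ω
  Rp3 = R5 ‖ Rs1 (parallel, both between nodes 1 and 3) = 1/(1/680 + 1/46.46) = 43.49 Ω
R_th = 43.49 Ω

Final answer: V_th = -6.673 V, R_th = 43.49 Ω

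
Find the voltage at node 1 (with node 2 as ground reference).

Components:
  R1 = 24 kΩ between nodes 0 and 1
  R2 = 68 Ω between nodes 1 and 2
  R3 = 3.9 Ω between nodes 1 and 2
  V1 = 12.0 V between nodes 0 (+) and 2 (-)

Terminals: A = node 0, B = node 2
Nodal analysis, taking node 2 as the 0 V reference.
Source V1 fixes V_0 = 12 V.
KCL at each unknown node (sum of currents leaving = 0; resistances in Ω):
  Node 1: (V_1 - 12)/24000 + (V_1 - 0)/68 + (V_1 - 0)/3.9 = 0
Collecting terms: 0.2712 × V_1 = 0.0005  =>  V_1 = 0.001844 V
The requested potential is V_1 = 0.001844 V.

Final answer: V_1 = 0.001844 V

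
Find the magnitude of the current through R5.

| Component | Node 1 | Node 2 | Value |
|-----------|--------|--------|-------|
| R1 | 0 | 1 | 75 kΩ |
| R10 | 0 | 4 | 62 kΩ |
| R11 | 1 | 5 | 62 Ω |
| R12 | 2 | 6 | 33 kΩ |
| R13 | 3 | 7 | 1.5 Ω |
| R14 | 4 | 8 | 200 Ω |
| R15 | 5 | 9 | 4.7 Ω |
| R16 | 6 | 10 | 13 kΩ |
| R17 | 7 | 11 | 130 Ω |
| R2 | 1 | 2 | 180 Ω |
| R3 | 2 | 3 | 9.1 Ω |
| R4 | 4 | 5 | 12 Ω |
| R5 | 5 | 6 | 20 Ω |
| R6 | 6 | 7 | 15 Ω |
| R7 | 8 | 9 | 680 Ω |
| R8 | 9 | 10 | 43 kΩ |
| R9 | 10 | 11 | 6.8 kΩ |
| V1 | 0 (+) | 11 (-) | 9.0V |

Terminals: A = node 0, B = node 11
Nodal analysis, taking node 11 as the 0 V reference.
Source V1 fixes V_0 = 9 V.
KCL at each unknown node (sum of currents leaving = 0; resistances in Ω):
  Node 1: (V_1 - 9)/75000 + (V_1 - V_2)/180 + (V_1 - V_5)/62 = 0
  Node 2: (V_2 - V_1)/180 + (V_2 - V_3)/9.1 + (V_2 - V_6)/33000 = 0
  Node 3: (V_3 - V_2)/9.1 + (V_3 - V_7)/1.5 = 0
  Node 4: (V_4 - V_5)/12 + (V_4 - 9)/62000 + (V_4 - V_8)/200 = 0
  Node 5: (V_5 - V_4)/12 + (V_5 - V_6)/20 + (V_5 - V_1)/62 + (V_5 - V_9)/4.7 = 0
  Node 6: (V_6 - V_5)/20 + (V_6 - V_7)/15 + (V_6 - V_2)/33000 + (V_6 - V_10)/13000 = 0
  Node 7: (V_7 - V_6)/15 + (V_7 - V_3)/1.5 + (V_7 - 0)/130 = 0
  Node 8: (V_8 - V_9)/680 + (V_8 - V_4)/200 = 0
  Node 9: (V_9 - V_8)/680 + (V_9 - V_10)/43000 + (V_9 - V_5)/4.7 = 0
  Node 10: (V_10 - V_9)/43000 + (V_10 - 0)/6800 + (V_10 - V_6)/13000 = 0
Collecting terms (coefficients in siemens):
  0.0217·V_1 - 0.005556·V_2 - 0.01613·V_5 = 0.00012
  0.1155·V_2 - 0.005556·V_1 - 0.1099·V_3 - 0.0000303·V_6 = 0
  0.7766·V_3 - 0.1099·V_2 - 0.6667·V_7 = 0
  0.08835·V_4 - 0.08333·V_5 - 0.005·V_8 = 0.0001452
  0.3622·V_5 - 0.01613·V_1 - 0.08333·V_4 - 0.05·V_6 - 0.2128·V_9 = 0
  0.1168·V_6 - 0.0000303·V_2 - 0.05·V_5 - 0.06667·V_7 - 0.00007692·V_10 = 0
  0.741·V_7 - 0.6667·V_3 - 0.06667·V_6 = 0
  0.006471·V_8 - 0.005·V_4 - 0.001471·V_9 = 0
  0.2143·V_9 - 0.2128·V_5 - 0.001471·V_8 - 0.00002326·V_10 = 0
  0.0002472·V_10 - 0.00007692·V_6 - 0.00002326·V_9 = 0
Solving these 10 simultaneous equations (Gaussian elimination) gives:
  V_1 = 0.045 V, V_2 = 0.03462 V, V_3 = 0.0341 V, V_4 = 0.04289 V
  V_5 = 0.04118 V, V_6 = 0.03707 V, V_7 = 0.03401 V, V_8 = 0.0425 V
  V_9 = 0.04118 V, V_10 = 0.01541 V
I_R5 = (V_5 - V_6)/R5 = (0.04118 - 0.03707)/20 = 0.0002056 A
|I_R5| = 0.0002056 A

Final answer: |I_R5| = 0.0002056 A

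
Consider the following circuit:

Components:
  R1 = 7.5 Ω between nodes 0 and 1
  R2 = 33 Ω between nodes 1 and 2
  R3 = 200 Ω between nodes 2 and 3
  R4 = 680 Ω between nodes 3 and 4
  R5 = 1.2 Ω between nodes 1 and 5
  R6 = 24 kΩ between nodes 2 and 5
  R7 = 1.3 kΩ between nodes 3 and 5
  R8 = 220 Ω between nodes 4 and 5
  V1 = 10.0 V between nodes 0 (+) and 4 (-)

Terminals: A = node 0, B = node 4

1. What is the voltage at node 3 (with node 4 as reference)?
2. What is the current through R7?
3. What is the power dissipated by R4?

Nodal analysis, taking node 4 as the 0 V reference.
Source V1 fixes V_0 = 10 V.
KCL at each unknown node (sum of currents leaving = 0; resistances in Ω):
  Node 1: (V_1 - 10)/7.5 + (V_1 - V_2)/33 + (V_1 - V_5)/1.2 = 0
  Node 2: (V_2 - V_1)/33 + (V_2 - V_3)/200 + (V_2 - V_5)/24000 = 0
  Node 3: (V_3 - V_2)/200 + (V_3 - 0)/680 + (V_3 - V_5)/1300 = 0
  Node 5: (V_5 - V_1)/1.2 + (V_5 - V_2)/24000 + (V_5 - V_3)/1300 + (V_5 - 0)/220 = 0
Collecting terms (coefficients in siemens):
  0.997·V_1 - 0.0303·V_2 - 0.8333·V_5 = 1.333
  0.03534·V_2 - 0.0303·V_1 - 0.005·V_3 - 0.00004167·V_5 = 0
  0.00724·V_3 - 0.005·V_2 - 0.0007692·V_5 = 0
  0.8387·V_5 - 0.8333·V_1 - 0.00004167·V_2 - 0.0007692·V_3 = 0
Solving these 4 simultaneous equations (Gaussian elimination) gives:
  V_1 = 9.593 V, V_2 = 9.286 V, V_3 = 7.427 V, V_5 = 9.539 V
Part 1:
  Read off the nodal solution: V_3 = 7.427 V
Part 2:
  I_R7 = (V_3 - V_5)/R7 = (7.427 - 9.539)/1300 = -0.001625 A
  Magnitude: I_R7 = 0.001625 A
Part 3:
  I_R4 = (V_3 - V_4)/R4 = (7.427 - 0)/680 = 0.01092 A
  P_R4 = I_R4² × R4 = (0.01092)² × 680 = 0.08112 W

Final answers:
1. V_3 = 7.427 V
2. I_R7 = 0.001625 A
3. P_R4 = 0.08112 W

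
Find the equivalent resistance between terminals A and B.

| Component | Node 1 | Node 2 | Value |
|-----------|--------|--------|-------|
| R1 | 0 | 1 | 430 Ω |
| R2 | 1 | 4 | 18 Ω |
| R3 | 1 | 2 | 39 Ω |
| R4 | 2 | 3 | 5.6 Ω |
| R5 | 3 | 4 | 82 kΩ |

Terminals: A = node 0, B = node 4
Reduce the network between node 0 (A) and node 4 (B) by series/parallel combination:
  Rs1 = R3 + R4 (series, joined only at node 2) = 39 + 5.6 = 44.6 Ω
  Rs2 = R5 + Rs1 (series, joined only at node 3) = 82000 + 44.6 = 82040 Ω
  Rp1 = R2 ‖ Rs2 (parallel, both between nodes 1 and 4) = 1/(1/18 + 1/82040) = 18 Ω
  Rs3 = R1 + Rp1 (series, joined only at node 1) = 430 + 18 = 448 Ω
R_eq = 448 Ω

Final answer: 448 Ω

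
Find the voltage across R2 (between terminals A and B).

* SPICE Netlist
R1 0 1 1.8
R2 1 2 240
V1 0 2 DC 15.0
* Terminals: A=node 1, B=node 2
R1 and R2 are in series across V1 (node 0 → node 1 → node 2), and the output A–B is taken across R2, so this is a voltage divider.
Series current: I = V1/(R1 + R2) = 15/(1.8 + 240) = 15/241.8 = 0.06203 A
V_R2 = I × R2 = V1 × R2/(R1 + R2) = 15 × 240/241.8 = 14.89 V

Final answer: 14.89 V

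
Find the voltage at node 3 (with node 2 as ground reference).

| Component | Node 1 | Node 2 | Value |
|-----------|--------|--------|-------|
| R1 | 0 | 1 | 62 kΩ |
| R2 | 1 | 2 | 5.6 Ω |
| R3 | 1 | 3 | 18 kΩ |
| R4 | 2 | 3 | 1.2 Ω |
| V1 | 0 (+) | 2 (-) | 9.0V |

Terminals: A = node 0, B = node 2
Nodal analysis, taking node 2 as the 0 V reference.
Source V1 fixes V_0 = 9 V.
KCL at each unknown node (sum of currents leaving = 0; resistances in Ω):
  Node 1: (V_1 - 9)/62000 + (V_1 - 0)/5.6 + (V_1 - V_3)/18000 = 0
  Node 3: (V_3 - V_1)/18000 + (V_3 - 0)/1.2 = 0
Collecting terms (coefficients in siemens):
  0.1786·V_1 - 0.00005556·V_3 = 0.0001452
  0.8334·V_3 - 0.00005556·V_1 = 0
Determinant D = (0.1786)(0.8334) - (-0.00005556)(-0.00005556) = 0.1489
V_1 = [(0.0001452)(0.8334) - (-0.00005556)(0)]/D = 0.0008126 V
V_3 = [(0.1786)(0) - (0.0001452)(-0.00005556)]/D = 0.00000005417 V
The requested potential is V_3 = 0.00000005417 V.

Final answer: V_3 = 5.417e-08 V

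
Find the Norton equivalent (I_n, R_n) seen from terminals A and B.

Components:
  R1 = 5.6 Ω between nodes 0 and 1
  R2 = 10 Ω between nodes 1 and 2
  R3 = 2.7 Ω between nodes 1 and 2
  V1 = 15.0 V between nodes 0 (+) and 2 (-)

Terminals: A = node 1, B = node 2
Find the Thévenin equivalent first; then I_n = V_th/R_th and R_n = R_th.
Step 1 — V_th is the open-circuit voltage V_A - V_B (nothing connected across the terminals).
Nodal analysis, taking node 2 as the 0 V reference.
Source V1 fixes V_0 = 15 V.
KCL at each unknown node (sum of currents leaving = 0; resistances in Ω):
  Node 1: (V_1 - 15)/5.6 + (V_1 - 0)/10 + (V_1 - 0)/2.7 = 0
Collecting terms: 0.6489 × V_1 = 2.679  =>  V_1 = 4.128 V
V_th = V_1 - V_2 = 4.128 - 0 = 4.128 V
Step 2 — R_th: zero the source — replace V1 by a short circuit (node 2 merges into node 0) — and find the resistance seen between A (node 1) and B (node 0).
Reduce the network between node 1 (A) and node 0 (B) by series/parallel combination:
  Rp1 = R1 ‖ R2 ‖ R3 (parallel, all between nodes 0 and 1) = 1/(1/5.6 + 1/10 + 1/2.7) = 1.541 Ω
R_th = 1.541 Ω
I_n = V_th/R_th = 4.128/1.541 = 2.679 A, and R_n = R_th = 1.541 Ω

Final answer: I_n = 2.679 A, R_n = 1.541 Ω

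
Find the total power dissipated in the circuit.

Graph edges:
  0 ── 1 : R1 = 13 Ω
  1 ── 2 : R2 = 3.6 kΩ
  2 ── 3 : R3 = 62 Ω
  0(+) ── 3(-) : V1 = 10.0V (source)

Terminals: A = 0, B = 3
Nodal analysis, taking node 3 as the 0 V reference.
Source V1 fixes V_0 = 10 V.
KCL at each unknown node (sum of currents leaving = 0; resistances in Ω):
  Node 1: (V_1 - 10)/13 + (V_1 - V_2)/3600 = 0
  Node 2: (V_2 - V_1)/3600 + (V_2 - 0)/62 = 0
Collecting terms (coefficients in siemens):
  0.0772·V_1 - 0.0002778·V_2 = 0.7692
  0.01641·V_2 - 0.0002778·V_1 = 0
Determinant D = (0.0772)(0.01641) - (-0.0002778)(-0.0002778) = 0.001267
V_1 = [(0.7692)(0.01641) - (-0.0002778)(0)]/D = 9.965 V
V_2 = [(0.0772)(0) - (0.7692)(-0.0002778)]/D = 0.1687 V
Power in each resistor, P = (ΔV)²/R:
  P_R1 = (10 - 9.965)²/13 = 0.00009626 W
  P_R2 = (9.965 - 0.1687)²/3600 = 0.02666 W
  P_R3 = (0.1687 - 0)²/62 = 0.0004591 W
P_total = P_R1 + P_R2 + P_R3 = 0.02721 W

Final answer: 0.02721 W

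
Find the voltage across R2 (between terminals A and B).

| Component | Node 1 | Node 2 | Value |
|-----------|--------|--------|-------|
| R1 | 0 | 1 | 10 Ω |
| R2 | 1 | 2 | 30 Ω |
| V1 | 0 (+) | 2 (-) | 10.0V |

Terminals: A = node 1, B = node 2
R1 and R2 are in series across V1 (node 0 → node 1 → node 2), and the output A–B is taken across R2, so this is a voltage divider.
Series current: I = V1/(R1 + R2) = 10/(10 + 30) = 10/40 = 0.25 A
V_R2 = I × R2 = V1 × R2/(R1 + R2) = 10 × 30/40 = 7.5 V

Final answer: 7.5 V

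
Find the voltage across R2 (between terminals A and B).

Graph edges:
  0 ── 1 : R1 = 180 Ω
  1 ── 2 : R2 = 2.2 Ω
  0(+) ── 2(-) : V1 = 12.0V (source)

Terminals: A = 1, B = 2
R1 and R2 are in series across V1 (node 0 → node 1 → node 2), and the output A–B is taken across R2, so this is a voltage divider.
Series current: I = V1/(R1 + R2) = 12/(180 + 2.2) = 12/182.2 = 0.06586 A
V_R2 = I × R2 = V1 × R2/(R1 + R2) = 12 × 2.2/182.2 = 0.1449 V

Final answer: 0.1449 V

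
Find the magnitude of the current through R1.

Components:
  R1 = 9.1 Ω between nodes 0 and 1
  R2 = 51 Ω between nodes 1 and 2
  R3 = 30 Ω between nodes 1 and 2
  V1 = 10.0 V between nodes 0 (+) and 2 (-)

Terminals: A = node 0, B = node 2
Nodal analysis, taking node 2 as the 0 V reference.
Source V1 fixes V_0 = 10 V.
KCL at each unknown node (sum of currents leaving = 0; resistances in Ω):
  Node 1: (V_1 - 10)/9.1 + (V_1 - 0)/51 + (V_1 - 0)/30 = 0
Collecting terms: 0.1628 × V_1 = 1.099  =>  V_1 = 6.749 V
I_R1 = (V_0 - V_1)/R1 = (10 - 6.749)/9.1 = 0.3573 A
|I_R1| = 0.3573 A

Final answer: |I_R1| = 0.3573 A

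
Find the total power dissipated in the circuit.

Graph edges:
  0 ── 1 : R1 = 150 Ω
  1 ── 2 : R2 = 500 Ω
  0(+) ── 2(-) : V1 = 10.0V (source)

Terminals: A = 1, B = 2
Nodal analysis, taking node 2 as the 0 V reference.
Source V1 fixes V_0 = 10 V.
KCL at each unknown node (sum of currents leaving = 0; resistances in Ω):
  Node 1: (V_1 - 10)/150 + (V_1 - 0)/500 = 0
Collecting terms: 0.008667 × V_1 = 0.06667  =>  V_1 = 7.692 V
Power in each resistor, P = (ΔV)²/R:
  P_R1 = (10 - 7.692)²/150 = 0.0355 W
  P_R2 = (7.692 - 0)²/500 = 0.1183 W
P_total = P_R1 + P_R2 = 0.1538 W

Final answer: 0.1538 W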